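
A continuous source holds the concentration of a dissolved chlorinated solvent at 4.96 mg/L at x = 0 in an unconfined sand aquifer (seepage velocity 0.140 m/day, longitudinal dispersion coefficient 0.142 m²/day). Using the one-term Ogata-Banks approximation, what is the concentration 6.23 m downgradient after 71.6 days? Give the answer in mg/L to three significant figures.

For a continuous step input, C/C₀ ≈ ½·erfc((x−vt)/(2√(Dt))).
vt = 0.140 × 71.6 = 10.024 m and 2√(Dt) = 2√(0.142 × 71.6) = 6.377 m.
Argument (x−vt)/(2√(Dt)) = (6.23 − 10.024)/6.377 = -0.5950; ½·erfc(-0.5950) = 0.8000.
C = 4.96 × 0.8000 = 3.97 mg/L.

3.97 mg/L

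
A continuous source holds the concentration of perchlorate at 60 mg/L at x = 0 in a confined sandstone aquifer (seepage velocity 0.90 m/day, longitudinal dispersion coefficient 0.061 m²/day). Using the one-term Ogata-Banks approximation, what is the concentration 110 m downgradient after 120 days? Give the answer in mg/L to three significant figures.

For a continuous step input, C/C₀ ≈ ½·erfc((x−vt)/(2√(Dt))).
vt = 0.90 × 120 = 108 m and 2√(Dt) = 2√(0.061 × 120) = 5.411 m.
Argument (x−vt)/(2√(Dt)) = (110 − 108)/5.411 = 0.3696; ½·erfc(0.3696) = 0.3006.
C = 60 × 0.3006 = 18.0 mg/L.

18.0 mg/L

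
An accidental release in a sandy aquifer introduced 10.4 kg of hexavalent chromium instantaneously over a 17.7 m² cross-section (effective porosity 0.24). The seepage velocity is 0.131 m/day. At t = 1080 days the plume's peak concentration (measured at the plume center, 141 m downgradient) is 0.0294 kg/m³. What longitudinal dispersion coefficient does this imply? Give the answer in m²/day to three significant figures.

0.511 m²/day

At the plume center C_max = M/(n_e·A·√(4πDt)), so D = M²/(4πt·(n_e·A·C_max)²).
n_e·A·C_max = 0.24 × 17.7 × 0.0294 = 0.1249 kg/m.
D = 10.4²/(4π × 1080 × 0.1249²) = 0.511 m²/day.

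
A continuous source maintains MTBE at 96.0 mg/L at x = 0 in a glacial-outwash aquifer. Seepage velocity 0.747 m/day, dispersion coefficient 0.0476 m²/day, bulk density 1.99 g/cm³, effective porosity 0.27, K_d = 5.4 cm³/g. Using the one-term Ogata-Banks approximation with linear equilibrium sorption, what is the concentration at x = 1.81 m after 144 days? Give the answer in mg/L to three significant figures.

Retardation factor R = 1 + ρ_b·K_d/n = 1 + 1.99 × 5.4/0.27 = 40.80.
Sorption retards both mechanisms: v_R = v/R = 0.01831 m/day, D_R = D/R = 0.001167 m²/day.
v_R·t = 0.01831 × 144 = 2.63664 m; 2√(D_R t) = 0.8199 m; argument = (1.81 − 2.63664)/0.8199 = -1.008.
C = C₀ × ½·erfc(-1.008) = 96.0 × 0.9230 = 88.6 mg/L.

88.6 mg/L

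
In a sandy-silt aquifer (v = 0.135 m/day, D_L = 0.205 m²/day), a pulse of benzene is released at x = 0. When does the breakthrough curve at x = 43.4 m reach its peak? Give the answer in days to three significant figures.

For the 1D instantaneous-source solution, setting ∂C/∂t = 0 at fixed x gives v²t² + 2Dt − x² = 0, so t = (√(D² + v²x²) − D)/v².
√(D² + v²x²) = √(0.205² + 0.135² × 43.4²) = 5.863; v² = 0.018225.
t = (5.863 − 0.205)/0.018225 = 310 days (vs. the pure-advection estimate x/v = 321 d).

310 days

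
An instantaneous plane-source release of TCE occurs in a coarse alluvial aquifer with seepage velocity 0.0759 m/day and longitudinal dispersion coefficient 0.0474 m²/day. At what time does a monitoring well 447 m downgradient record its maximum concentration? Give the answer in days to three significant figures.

5880 days

For the 1D instantaneous-source solution, setting ∂C/∂t = 0 at fixed x gives v²t² + 2Dt − x² = 0, so t = (√(D² + v²x²) − D)/v².
√(D² + v²x²) = √(0.0474² + 0.0759² × 447²) = 33.93; v² = 0.00576081.
t = (33.93 − 0.0474)/0.00576081 = 5880 days (vs. the pure-advection estimate x/v = 5890 d).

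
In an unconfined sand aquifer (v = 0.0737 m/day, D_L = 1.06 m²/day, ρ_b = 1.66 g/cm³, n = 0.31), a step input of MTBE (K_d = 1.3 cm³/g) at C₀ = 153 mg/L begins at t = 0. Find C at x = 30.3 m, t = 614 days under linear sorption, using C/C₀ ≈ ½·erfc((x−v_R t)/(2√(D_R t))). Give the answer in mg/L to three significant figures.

Retardation factor R = 1 + ρ_b·K_d/n = 1 + 1.66 × 1.3/0.31 = 7.961.
Sorption retards both mechanisms: v_R = v/R = 0.009258 m/day, D_R = D/R = 0.1331 m²/day.
v_R·t = 0.009258 × 614 = 5.684412 m; 2√(D_R t) = 18.08 m; argument = (30.3 − 5.684412)/18.08 = 1.361.
C = C₀ × ½·erfc(1.361) = 153 × 0.02713 = 4.15 mg/L.

4.15 mg/L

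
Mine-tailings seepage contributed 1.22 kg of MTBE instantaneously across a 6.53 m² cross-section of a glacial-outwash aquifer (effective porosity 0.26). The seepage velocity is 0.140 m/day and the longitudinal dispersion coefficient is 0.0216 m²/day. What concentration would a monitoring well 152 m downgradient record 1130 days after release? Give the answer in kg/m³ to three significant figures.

0.0277 kg/m³

For an instantaneous plane source, C(x,t) = M/(n_e·A·√(4πDt)) · exp(−(x−vt)²/(4Dt)), with n_e·A the pore (flow) area.
Plume center vt = 0.140 × 1130 = 158.2 m, so the well at 152 m is 6.2 m upgradient of the peak.
√(4πDt) = 17.51 m, giving peak height M/(n_e·A·√(4πDt)) = 1.22/(0.26 × 6.53 × 17.51) = 0.04104 kg/m³.
(x−vt)²/(4Dt) = (-6.2)²/(4 × 0.0216 × 1130) = 0.3937; exp(−0.3937) = 0.6746.
C = 0.04104 × 0.6746 = 0.0277 kg/m³.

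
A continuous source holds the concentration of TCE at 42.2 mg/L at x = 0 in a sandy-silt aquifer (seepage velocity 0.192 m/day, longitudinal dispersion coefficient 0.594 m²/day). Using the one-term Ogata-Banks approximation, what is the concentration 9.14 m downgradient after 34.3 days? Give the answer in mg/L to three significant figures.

14.5 mg/L

For a continuous step input, C/C₀ ≈ ½·erfc((x−vt)/(2√(Dt))).
vt = 0.192 × 34.3 = 6.5856 m and 2√(Dt) = 2√(0.594 × 34.3) = 9.028 m.
Argument (x−vt)/(2√(Dt)) = (9.14 − 6.5856)/9.028 = 0.2829; ½·erfc(0.2829) = 0.3445.
C = 42.2 × 0.3445 = 14.5 mg/L.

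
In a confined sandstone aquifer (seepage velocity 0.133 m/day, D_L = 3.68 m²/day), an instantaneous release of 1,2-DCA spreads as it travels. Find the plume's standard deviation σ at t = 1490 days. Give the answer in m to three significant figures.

Dispersive spreading gives a Gaussian with σ² = 2Dt; advection only shifts the center.
σ = √(2 × 3.68 × 1490) = 105 m.

105 m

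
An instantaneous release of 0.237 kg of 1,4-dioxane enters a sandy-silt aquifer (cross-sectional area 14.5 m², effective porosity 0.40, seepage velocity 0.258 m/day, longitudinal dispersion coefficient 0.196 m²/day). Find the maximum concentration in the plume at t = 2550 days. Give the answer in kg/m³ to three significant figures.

The peak of an instantaneous 1D plume sits at x = vt; there the Gaussian factor is 1 and C_max = M/(n_e·A·√(4πDt)), where n_e·A is the pore area the mass is dissolved in.
√(4πDt) = √(4π × 0.196 × 2550) = 79.25 m, so C_max = 0.237/(0.40 × 14.5 × 79.25) = 0.000516 kg/m³.

0.000516 kg/m³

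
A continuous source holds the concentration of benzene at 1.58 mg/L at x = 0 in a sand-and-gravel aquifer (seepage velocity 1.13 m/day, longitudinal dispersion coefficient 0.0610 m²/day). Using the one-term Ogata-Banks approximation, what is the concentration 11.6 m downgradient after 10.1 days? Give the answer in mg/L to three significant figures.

0.684 mg/L

For a continuous step input, C/C₀ ≈ ½·erfc((x−vt)/(2√(Dt))).
vt = 1.13 × 10.1 = 11.413 m and 2√(Dt) = 2√(0.0610 × 10.1) = 1.570 m.
Argument (x−vt)/(2√(Dt)) = (11.6 − 11.413)/1.570 = 0.1191; ½·erfc(0.1191) = 0.4331.
C = 1.58 × 0.4331 = 0.684 mg/L.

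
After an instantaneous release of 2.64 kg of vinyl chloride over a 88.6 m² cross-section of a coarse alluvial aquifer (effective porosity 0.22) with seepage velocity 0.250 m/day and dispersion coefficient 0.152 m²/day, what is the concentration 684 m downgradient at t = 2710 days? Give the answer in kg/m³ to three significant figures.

For an instantaneous plane source, C(x,t) = M/(n_e·A·√(4πDt)) · exp(−(x−vt)²/(4Dt)), with n_e·A the pore (flow) area.
Plume center vt = 0.250 × 2710 = 677.5 m, so the well at 684 m is 6.5 m downgradient of the peak.
√(4πDt) = 71.95 m, giving peak height M/(n_e·A·√(4πDt)) = 2.64/(0.22 × 88.6 × 71.95) = 0.001882 kg/m³.
(x−vt)²/(4Dt) = (6.5)²/(4 × 0.152 × 2710) = 0.02564; exp(−0.02564) = 0.9747.
C = 0.001882 × 0.9747 = 0.00183 kg/m³.

0.00183 kg/m³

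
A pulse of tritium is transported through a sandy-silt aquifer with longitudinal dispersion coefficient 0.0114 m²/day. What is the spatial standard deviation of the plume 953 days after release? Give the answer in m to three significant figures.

Dispersive spreading gives a Gaussian with σ² = 2Dt; advection only shifts the center.
σ = √(2 × 0.0114 × 953) = 4.66 m.

4.66 m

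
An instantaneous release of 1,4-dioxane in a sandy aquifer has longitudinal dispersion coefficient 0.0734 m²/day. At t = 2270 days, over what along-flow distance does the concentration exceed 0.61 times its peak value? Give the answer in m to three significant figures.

The plume is Gaussian with σ = √(2Dt) = √(2 × 0.0734 × 2270) = 18.25 m.
C/C_peak = exp(−Δx²/(2σ²)) = 0.61 ⇒ Δx = σ·√(−2 ln 0.61) = 18.25 × 0.9943 = 18.15 m.
Width = 2Δx = 36.3 m.

36.3 m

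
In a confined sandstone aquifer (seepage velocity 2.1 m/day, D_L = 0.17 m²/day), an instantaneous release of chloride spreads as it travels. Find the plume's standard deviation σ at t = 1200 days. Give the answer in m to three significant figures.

Dispersive spreading gives a Gaussian with σ² = 2Dt; advection only shifts the center.
σ = √(2 × 0.17 × 1200) = 20.2 m.

20.2 m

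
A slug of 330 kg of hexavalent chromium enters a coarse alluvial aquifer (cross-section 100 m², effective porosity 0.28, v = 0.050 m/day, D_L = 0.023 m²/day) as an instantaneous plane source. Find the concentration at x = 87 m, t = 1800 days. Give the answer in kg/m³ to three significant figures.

0.489 kg/m³

For an instantaneous plane source, C(x,t) = M/(n_e·A·√(4πDt)) · exp(−(x−vt)²/(4Dt)), with n_e·A the pore (flow) area.
Plume center vt = 0.050 × 1800 = 90 m, so the well at 87 m is 3 m upgradient of the peak.
√(4πDt) = 22.81 m, giving peak height M/(n_e·A·√(4πDt)) = 330/(0.28 × 100 × 22.81) = 0.5167 kg/m³.
(x−vt)²/(4Dt) = (-3)²/(4 × 0.023 × 1800) = 0.05435; exp(−0.05435) = 0.9471.
C = 0.5167 × 0.9471 = 0.489 kg/m³.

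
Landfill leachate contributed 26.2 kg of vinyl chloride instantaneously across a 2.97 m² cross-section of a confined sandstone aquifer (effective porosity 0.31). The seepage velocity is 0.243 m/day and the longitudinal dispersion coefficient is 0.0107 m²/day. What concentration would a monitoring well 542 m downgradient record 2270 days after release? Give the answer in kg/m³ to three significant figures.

0.630 kg/m³

For an instantaneous plane source, C(x,t) = M/(n_e·A·√(4πDt)) · exp(−(x−vt)²/(4Dt)), with n_e·A the pore (flow) area.
Plume center vt = 0.243 × 2270 = 551.61 m, so the well at 542 m is 9.61 m upgradient of the peak.
√(4πDt) = 17.47 m, giving peak height M/(n_e·A·√(4πDt)) = 26.2/(0.31 × 2.97 × 17.47) = 1.629 kg/m³.
(x−vt)²/(4Dt) = (-9.61)²/(4 × 0.0107 × 2270) = 0.9506; exp(−0.9506) = 0.3865.
C = 1.629 × 0.3865 = 0.630 kg/m³.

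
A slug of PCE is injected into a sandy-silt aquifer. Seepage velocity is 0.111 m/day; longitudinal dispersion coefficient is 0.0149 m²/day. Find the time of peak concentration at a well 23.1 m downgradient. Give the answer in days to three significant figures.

For the 1D instantaneous-source solution, setting ∂C/∂t = 0 at fixed x gives v²t² + 2Dt − x² = 0, so t = (√(D² + v²x²) − D)/v².
√(D² + v²x²) = √(0.0149² + 0.111² × 23.1²) = 2.564; v² = 0.012321.
t = (2.564 − 0.0149)/0.012321 = 207 days (vs. the pure-advection estimate x/v = 208 d).

207 days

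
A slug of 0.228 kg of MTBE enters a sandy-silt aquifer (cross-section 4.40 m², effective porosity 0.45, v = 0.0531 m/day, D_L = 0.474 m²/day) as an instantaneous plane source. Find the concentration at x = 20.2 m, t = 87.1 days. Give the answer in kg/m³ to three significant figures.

0.00116 kg/m³

For an instantaneous plane source, C(x,t) = M/(n_e·A·√(4πDt)) · exp(−(x−vt)²/(4Dt)), with n_e·A the pore (flow) area.
Plume center vt = 0.0531 × 87.1 = 4.62501 m, so the well at 20.2 m is 15.57499 m downgradient of the peak.
√(4πDt) = 22.78 m, giving peak height M/(n_e·A·√(4πDt)) = 0.228/(0.45 × 4.40 × 22.78) = 0.005055 kg/m³.
(x−vt)²/(4Dt) = (15.57499)²/(4 × 0.474 × 87.1) = 1.469; exp(−1.469) = 0.2302.
C = 0.005055 × 0.2302 = 0.00116 kg/m³.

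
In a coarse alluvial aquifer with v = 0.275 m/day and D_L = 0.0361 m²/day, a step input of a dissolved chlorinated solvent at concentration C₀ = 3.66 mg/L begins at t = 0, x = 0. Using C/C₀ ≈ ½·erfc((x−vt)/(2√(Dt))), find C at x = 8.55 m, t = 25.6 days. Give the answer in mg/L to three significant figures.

For a continuous step input, C/C₀ ≈ ½·erfc((x−vt)/(2√(Dt))).
vt = 0.275 × 25.6 = 7.04 m and 2√(Dt) = 2√(0.0361 × 25.6) = 1.923 m.
Argument (x−vt)/(2√(Dt)) = (8.55 − 7.04)/1.923 = 0.7852; ½·erfc(0.7852) = 0.1334.
C = 3.66 × 0.1334 = 0.488 mg/L.

0.488 mg/L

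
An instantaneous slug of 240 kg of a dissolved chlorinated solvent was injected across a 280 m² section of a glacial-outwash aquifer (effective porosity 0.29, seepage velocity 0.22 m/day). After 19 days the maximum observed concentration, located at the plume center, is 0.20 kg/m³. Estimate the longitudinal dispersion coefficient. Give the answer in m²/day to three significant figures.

At the plume center C_max = M/(n_e·A·√(4πDt)), so D = M²/(4πt·(n_e·A·C_max)²).
n_e·A·C_max = 0.29 × 280 × 0.20 = 16.24 kg/m.
D = 240²/(4π × 19 × 16.24²) = 0.915 m²/day.

0.915 m²/day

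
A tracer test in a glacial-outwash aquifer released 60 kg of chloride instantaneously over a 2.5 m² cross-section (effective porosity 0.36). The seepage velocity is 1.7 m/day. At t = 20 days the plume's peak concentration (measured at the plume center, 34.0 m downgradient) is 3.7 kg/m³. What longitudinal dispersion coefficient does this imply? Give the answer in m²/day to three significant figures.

1.29 m²/day

At the plume center C_max = M/(n_e·A·√(4πDt)), so D = M²/(4πt·(n_e·A·C_max)²).
n_e·A·C_max = 0.36 × 2.5 × 3.7 = 3.330 kg/m.
D = 60²/(4π × 20 × 3.330²) = 1.29 m²/day.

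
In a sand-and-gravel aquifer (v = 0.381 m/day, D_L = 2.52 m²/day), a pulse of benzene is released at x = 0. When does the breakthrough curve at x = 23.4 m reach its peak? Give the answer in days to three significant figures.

For the 1D instantaneous-source solution, setting ∂C/∂t = 0 at fixed x gives v²t² + 2Dt − x² = 0, so t = (√(D² + v²x²) − D)/v².
√(D² + v²x²) = √(2.52² + 0.381² × 23.4²) = 9.265; v² = 0.145161.
t = (9.265 − 2.52)/0.145161 = 46.5 days (vs. the pure-advection estimate x/v = 61.4 d).

46.5 days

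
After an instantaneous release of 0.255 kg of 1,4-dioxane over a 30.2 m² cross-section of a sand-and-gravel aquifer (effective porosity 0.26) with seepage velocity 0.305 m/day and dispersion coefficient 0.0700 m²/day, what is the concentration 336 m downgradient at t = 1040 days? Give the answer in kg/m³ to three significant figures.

For an instantaneous plane source, C(x,t) = M/(n_e·A·√(4πDt)) · exp(−(x−vt)²/(4Dt)), with n_e·A the pore (flow) area.
Plume center vt = 0.305 × 1040 = 317.2 m, so the well at 336 m is 18.8 m downgradient of the peak.
√(4πDt) = 30.25 m, giving peak height M/(n_e·A·√(4πDt)) = 0.255/(0.26 × 30.2 × 30.25) = 0.001074 kg/m³.
(x−vt)²/(4Dt) = (18.8)²/(4 × 0.0700 × 1040) = 1.214; exp(−1.214) = 0.2970.
C = 0.001074 × 0.2970 = 0.000319 kg/m³.

0.000319 kg/m³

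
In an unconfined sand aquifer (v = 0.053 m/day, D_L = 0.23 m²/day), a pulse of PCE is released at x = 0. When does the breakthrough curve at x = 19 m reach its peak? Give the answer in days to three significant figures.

For the 1D instantaneous-source solution, setting ∂C/∂t = 0 at fixed x gives v²t² + 2Dt − x² = 0, so t = (√(D² + v²x²) − D)/v².
√(D² + v²x²) = √(0.23² + 0.053² × 19²) = 1.033; v² = 0.002809.
t = (1.033 − 0.23)/0.002809 = 286 days (vs. the pure-advection estimate x/v = 358 d).

286 days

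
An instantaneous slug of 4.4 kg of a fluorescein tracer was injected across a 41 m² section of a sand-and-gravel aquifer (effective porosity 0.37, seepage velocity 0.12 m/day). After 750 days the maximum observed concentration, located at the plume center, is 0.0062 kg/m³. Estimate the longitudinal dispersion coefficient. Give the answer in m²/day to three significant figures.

At the plume center C_max = M/(n_e·A·√(4πDt)), so D = M²/(4πt·(n_e·A·C_max)²).
n_e·A·C_max = 0.37 × 41 × 0.0062 = 0.09405 kg/m.
D = 4.4²/(4π × 750 × 0.09405²) = 0.232 m²/day.

0.232 m²/day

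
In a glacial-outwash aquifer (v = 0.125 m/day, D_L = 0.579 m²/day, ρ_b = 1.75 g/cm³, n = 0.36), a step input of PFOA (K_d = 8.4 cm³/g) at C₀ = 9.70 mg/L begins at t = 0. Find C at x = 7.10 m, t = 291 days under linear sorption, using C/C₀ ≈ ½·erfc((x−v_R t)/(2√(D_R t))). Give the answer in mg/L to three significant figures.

Retardation factor R = 1 + ρ_b·K_d/n = 1 + 1.75 × 8.4/0.36 = 41.83.
Sorption retards both mechanisms: v_R = v/R = 0.002988 m/day, D_R = D/R = 0.01384 m²/day.
v_R·t = 0.002988 × 291 = 0.869508 m; 2√(D_R t) = 4.014 m; argument = (7.10 − 0.869508)/4.014 = 1.552.
C = C₀ × ½·erfc(1.552) = 9.70 × 0.01409 = 0.137 mg/L.

0.137 mg/L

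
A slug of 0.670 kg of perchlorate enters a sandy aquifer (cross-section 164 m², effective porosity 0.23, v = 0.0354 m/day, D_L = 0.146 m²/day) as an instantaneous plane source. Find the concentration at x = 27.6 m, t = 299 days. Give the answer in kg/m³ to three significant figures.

For an instantaneous plane source, C(x,t) = M/(n_e·A·√(4πDt)) · exp(−(x−vt)²/(4Dt)), with n_e·A the pore (flow) area.
Plume center vt = 0.0354 × 299 = 10.5846 m, so the well at 27.6 m is 17.0154 m downgradient of the peak.
√(4πDt) = 23.42 m, giving peak height M/(n_e·A·√(4πDt)) = 0.670/(0.23 × 164 × 23.42) = 0.0007584 kg/m³.
(x−vt)²/(4Dt) = (17.0154)²/(4 × 0.146 × 299) = 1.658; exp(−1.658) = 0.1905.
C = 0.0007584 × 0.1905 = 0.000144 kg/m³.

0.000144 kg/m³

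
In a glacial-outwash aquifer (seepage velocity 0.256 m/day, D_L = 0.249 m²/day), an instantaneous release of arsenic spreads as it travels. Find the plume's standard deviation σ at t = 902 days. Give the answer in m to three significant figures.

21.2 m

Dispersive spreading gives a Gaussian with σ² = 2Dt; advection only shifts the center.
σ = √(2 × 0.249 × 902) = 21.2 m.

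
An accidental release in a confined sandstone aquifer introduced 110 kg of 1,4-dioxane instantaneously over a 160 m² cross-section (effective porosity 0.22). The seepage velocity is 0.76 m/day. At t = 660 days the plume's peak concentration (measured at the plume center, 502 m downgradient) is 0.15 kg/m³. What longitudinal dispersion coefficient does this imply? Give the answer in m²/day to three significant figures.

0.0523 m²/day

At the plume center C_max = M/(n_e·A·√(4πDt)), so D = M²/(4πt·(n_e·A·C_max)²).
n_e·A·C_max = 0.22 × 160 × 0.15 = 5.280 kg/m.
D = 110²/(4π × 660 × 5.280²) = 0.0523 m²/day.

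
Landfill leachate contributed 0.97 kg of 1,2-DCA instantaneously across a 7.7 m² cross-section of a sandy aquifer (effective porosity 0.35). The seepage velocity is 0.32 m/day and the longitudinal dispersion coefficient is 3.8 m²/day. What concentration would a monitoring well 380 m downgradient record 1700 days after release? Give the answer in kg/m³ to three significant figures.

For an instantaneous plane source, C(x,t) = M/(n_e·A·√(4πDt)) · exp(−(x−vt)²/(4Dt)), with n_e·A the pore (flow) area.
Plume center vt = 0.32 × 1700 = 544 m, so the well at 380 m is 164 m upgradient of the peak.
√(4πDt) = 284.9 m, giving peak height M/(n_e·A·√(4πDt)) = 0.97/(0.35 × 7.7 × 284.9) = 0.001263 kg/m³.
(x−vt)²/(4Dt) = (-164)²/(4 × 3.8 × 1700) = 1.041; exp(−1.041) = 0.3531.
C = 0.001263 × 0.3531 = 0.000446 kg/m³.

0.000446 kg/m³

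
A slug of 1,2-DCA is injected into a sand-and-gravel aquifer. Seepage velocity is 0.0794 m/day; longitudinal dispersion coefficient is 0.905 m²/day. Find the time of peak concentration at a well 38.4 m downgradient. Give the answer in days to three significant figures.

361 days

For the 1D instantaneous-source solution, setting ∂C/∂t = 0 at fixed x gives v²t² + 2Dt − x² = 0, so t = (√(D² + v²x²) − D)/v².
√(D² + v²x²) = √(0.905² + 0.0794² × 38.4²) = 3.180; v² = 0.00630436.
t = (3.180 − 0.905)/0.00630436 = 361 days (vs. the pure-advection estimate x/v = 484 d).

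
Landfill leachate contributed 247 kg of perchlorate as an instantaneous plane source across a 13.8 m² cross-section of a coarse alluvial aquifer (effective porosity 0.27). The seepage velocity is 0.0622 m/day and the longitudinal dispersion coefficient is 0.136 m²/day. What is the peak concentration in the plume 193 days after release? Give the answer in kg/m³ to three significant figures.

The peak of an instantaneous 1D plume sits at x = vt; there the Gaussian factor is 1 and C_max = M/(n_e·A·√(4πDt)), where n_e·A is the pore area the mass is dissolved in.
√(4πDt) = √(4π × 0.136 × 193) = 18.16 m, so C_max = 247/(0.27 × 13.8 × 18.16) = 3.65 kg/m³.

3.65 kg/m³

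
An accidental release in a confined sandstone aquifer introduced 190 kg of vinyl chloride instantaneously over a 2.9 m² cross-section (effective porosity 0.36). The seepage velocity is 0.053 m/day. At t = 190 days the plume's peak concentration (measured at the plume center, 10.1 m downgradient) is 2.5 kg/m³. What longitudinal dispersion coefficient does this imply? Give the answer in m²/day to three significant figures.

2.22 m²/day

At the plume center C_max = M/(n_e·A·√(4πDt)), so D = M²/(4πt·(n_e·A·C_max)²).
n_e·A·C_max = 0.36 × 2.9 × 2.5 = 2.610 kg/m.
D = 190²/(4π × 190 × 2.610²) = 2.22 m²/day.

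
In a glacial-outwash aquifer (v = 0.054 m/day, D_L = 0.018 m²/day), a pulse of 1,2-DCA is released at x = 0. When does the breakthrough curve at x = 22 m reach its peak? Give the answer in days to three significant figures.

401 days

For the 1D instantaneous-source solution, setting ∂C/∂t = 0 at fixed x gives v²t² + 2Dt − x² = 0, so t = (√(D² + v²x²) − D)/v².
√(D² + v²x²) = √(0.018² + 0.054² × 22²) = 1.188; v² = 0.002916.
t = (1.188 − 0.018)/0.002916 = 401 days (vs. the pure-advection estimate x/v = 407 d).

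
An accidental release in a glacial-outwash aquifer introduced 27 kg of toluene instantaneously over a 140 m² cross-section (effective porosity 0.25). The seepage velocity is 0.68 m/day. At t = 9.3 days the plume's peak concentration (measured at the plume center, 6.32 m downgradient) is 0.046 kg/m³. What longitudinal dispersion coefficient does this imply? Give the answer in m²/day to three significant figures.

At the plume center C_max = M/(n_e·A·√(4πDt)), so D = M²/(4πt·(n_e·A·C_max)²).
n_e·A·C_max = 0.25 × 140 × 0.046 = 1.610 kg/m.
D = 27²/(4π × 9.3 × 1.610²) = 2.41 m²/day.

2.41 m²/day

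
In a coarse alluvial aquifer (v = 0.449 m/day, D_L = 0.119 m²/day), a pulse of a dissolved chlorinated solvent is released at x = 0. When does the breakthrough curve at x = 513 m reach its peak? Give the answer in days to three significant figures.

1140 days

For the 1D instantaneous-source solution, setting ∂C/∂t = 0 at fixed x gives v²t² + 2Dt − x² = 0, so t = (√(D² + v²x²) − D)/v².
√(D² + v²x²) = √(0.119² + 0.449² × 513²) = 230.3; v² = 0.201601.
t = (230.3 − 0.119)/0.201601 = 1140 days (vs. the pure-advection estimate x/v = 1140 d).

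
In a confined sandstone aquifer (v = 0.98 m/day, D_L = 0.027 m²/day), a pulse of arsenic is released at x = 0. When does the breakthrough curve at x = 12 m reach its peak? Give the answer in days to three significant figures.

12.2 days

For the 1D instantaneous-source solution, setting ∂C/∂t = 0 at fixed x gives v²t² + 2Dt − x² = 0, so t = (√(D² + v²x²) − D)/v².
√(D² + v²x²) = √(0.027² + 0.98² × 12²) = 11.76; v² = 0.9604.
t = (11.76 − 0.027)/0.9604 = 12.2 days (vs. the pure-advection estimate x/v = 12.2 d).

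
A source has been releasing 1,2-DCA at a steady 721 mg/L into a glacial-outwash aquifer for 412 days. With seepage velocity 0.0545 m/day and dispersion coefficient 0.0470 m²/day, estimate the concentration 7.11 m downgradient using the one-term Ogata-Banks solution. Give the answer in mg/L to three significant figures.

For a continuous step input, C/C₀ ≈ ½·erfc((x−vt)/(2√(Dt))).
vt = 0.0545 × 412 = 22.454 m and 2√(Dt) = 2√(0.0470 × 412) = 8.801 m.
Argument (x−vt)/(2√(Dt)) = (7.11 − 22.454)/8.801 = -1.743; ½·erfc(-1.743) = 0.9931.
C = 721 × 0.9931 = 716 mg/L.

716 mg/L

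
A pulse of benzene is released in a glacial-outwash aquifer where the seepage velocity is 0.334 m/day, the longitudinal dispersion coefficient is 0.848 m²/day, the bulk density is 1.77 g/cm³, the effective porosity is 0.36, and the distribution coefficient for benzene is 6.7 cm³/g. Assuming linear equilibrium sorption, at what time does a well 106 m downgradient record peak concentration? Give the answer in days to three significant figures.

10500 days

Retardation factor R = 1 + ρ_b·K_d/n = 1 + 1.77 × 6.7/0.36 = 33.94.
Sorption retards both mechanisms: v_R = v/R = 0.009841 m/day, D_R = D/R = 0.02499 m²/day.
Peak time from v_R²t² + 2D_R t − x² = 0: t = (√(D_R² + v_R²x²) − D_R)/v_R².
√(D_R² + v_R²x²) = √(0.02499² + 0.009841² × 106²) = 1.043; v_R² = 9.685e-05.
t = (1.043 − 0.02499)/9.685e-05 = 10500 days.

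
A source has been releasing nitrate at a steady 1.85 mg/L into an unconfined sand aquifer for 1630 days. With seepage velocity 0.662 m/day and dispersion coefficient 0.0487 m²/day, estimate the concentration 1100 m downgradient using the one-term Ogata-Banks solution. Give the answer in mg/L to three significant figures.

0.0893 mg/L

For a continuous step input, C/C₀ ≈ ½·erfc((x−vt)/(2√(Dt))).
vt = 0.662 × 1630 = 1079.06 m and 2√(Dt) = 2√(0.0487 × 1630) = 17.82 m.
Argument (x−vt)/(2√(Dt)) = (1100 − 1079.06)/17.82 = 1.175; ½·erfc(1.175) = 0.04829.
C = 1.85 × 0.04829 = 0.0893 mg/L.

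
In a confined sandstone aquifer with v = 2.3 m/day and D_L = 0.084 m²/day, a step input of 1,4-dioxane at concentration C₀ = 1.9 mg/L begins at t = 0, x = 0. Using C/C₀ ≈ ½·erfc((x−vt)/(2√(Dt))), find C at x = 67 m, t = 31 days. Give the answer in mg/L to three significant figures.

1.84 mg/L

For a continuous step input, C/C₀ ≈ ½·erfc((x−vt)/(2√(Dt))).
vt = 2.3 × 31 = 71.3 m and 2√(Dt) = 2√(0.084 × 31) = 3.227 m.
Argument (x−vt)/(2√(Dt)) = (67 − 71.3)/3.227 = -1.333; ½·erfc(-1.333) = 0.9703.
C = 1.9 × 0.9703 = 1.84 mg/L.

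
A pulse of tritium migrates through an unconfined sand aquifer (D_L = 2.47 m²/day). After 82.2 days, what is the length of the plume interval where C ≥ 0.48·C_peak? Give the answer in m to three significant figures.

The plume is Gaussian with σ = √(2Dt) = √(2 × 2.47 × 82.2) = 20.15 m.
C/C_peak = exp(−Δx²/(2σ²)) = 0.48 ⇒ Δx = σ·√(−2 ln 0.48) = 20.15 × 1.212 = 24.42 m.
Width = 2Δx = 48.8 m.

48.8 m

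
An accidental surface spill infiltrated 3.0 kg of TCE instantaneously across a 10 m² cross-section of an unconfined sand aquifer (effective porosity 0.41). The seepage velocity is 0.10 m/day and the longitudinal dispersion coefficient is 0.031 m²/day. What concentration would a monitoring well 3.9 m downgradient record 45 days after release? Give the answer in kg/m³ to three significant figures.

For an instantaneous plane source, C(x,t) = M/(n_e·A·√(4πDt)) · exp(−(x−vt)²/(4Dt)), with n_e·A the pore (flow) area.
Plume center vt = 0.10 × 45 = 4.5 m, so the well at 3.9 m is 0.6 m upgradient of the peak.
√(4πDt) = 4.187 m, giving peak height M/(n_e·A·√(4πDt)) = 3.0/(0.41 × 10 × 4.187) = 0.1748 kg/m³.
(x−vt)²/(4Dt) = (-0.6)²/(4 × 0.031 × 45) = 0.06452; exp(−0.06452) = 0.9375.
C = 0.1748 × 0.9375 = 0.164 kg/m³.

0.164 kg/m³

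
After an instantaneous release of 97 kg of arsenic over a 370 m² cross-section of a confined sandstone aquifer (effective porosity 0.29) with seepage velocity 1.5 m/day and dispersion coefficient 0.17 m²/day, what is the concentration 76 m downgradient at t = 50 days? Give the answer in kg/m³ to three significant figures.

0.0849 kg/m³

For an instantaneous plane source, C(x,t) = M/(n_e·A·√(4πDt)) · exp(−(x−vt)²/(4Dt)), with n_e·A the pore (flow) area.
Plume center vt = 1.5 × 50 = 75 m, so the well at 76 m is 1 m downgradient of the peak.
√(4πDt) = 10.34 m, giving peak height M/(n_e·A·√(4πDt)) = 97/(0.29 × 370 × 10.34) = 0.08743 kg/m³.
(x−vt)²/(4Dt) = (1)²/(4 × 0.17 × 50) = 0.02941; exp(−0.02941) = 0.9710.
C = 0.08743 × 0.9710 = 0.0849 kg/m³.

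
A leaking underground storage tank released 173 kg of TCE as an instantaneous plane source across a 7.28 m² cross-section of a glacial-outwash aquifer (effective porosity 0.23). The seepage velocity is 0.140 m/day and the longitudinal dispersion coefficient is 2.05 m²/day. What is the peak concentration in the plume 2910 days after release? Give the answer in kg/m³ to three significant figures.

The peak of an instantaneous 1D plume sits at x = vt; there the Gaussian factor is 1 and C_max = M/(n_e·A·√(4πDt)), where n_e·A is the pore area the mass is dissolved in.
√(4πDt) = √(4π × 2.05 × 2910) = 273.8 m, so C_max = 173/(0.23 × 7.28 × 273.8) = 0.377 kg/m³.

0.377 kg/m³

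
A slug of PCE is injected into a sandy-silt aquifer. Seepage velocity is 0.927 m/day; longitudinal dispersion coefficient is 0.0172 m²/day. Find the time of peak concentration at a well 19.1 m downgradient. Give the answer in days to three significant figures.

For the 1D instantaneous-source solution, setting ∂C/∂t = 0 at fixed x gives v²t² + 2Dt − x² = 0, so t = (√(D² + v²x²) − D)/v².
√(D² + v²x²) = √(0.0172² + 0.927² × 19.1²) = 17.71; v² = 0.859329.
t = (17.71 − 0.0172)/0.859329 = 20.6 days (vs. the pure-advection estimate x/v = 20.6 d).

20.6 days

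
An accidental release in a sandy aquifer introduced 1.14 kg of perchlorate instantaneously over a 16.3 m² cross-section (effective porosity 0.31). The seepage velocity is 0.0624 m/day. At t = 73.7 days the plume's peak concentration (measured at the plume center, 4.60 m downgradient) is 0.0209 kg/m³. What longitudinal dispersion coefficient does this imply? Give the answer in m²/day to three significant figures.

At the plume center C_max = M/(n_e·A·√(4πDt)), so D = M²/(4πt·(n_e·A·C_max)²).
n_e·A·C_max = 0.31 × 16.3 × 0.0209 = 0.1056 kg/m.
D = 1.14²/(4π × 73.7 × 0.1056²) = 0.126 m²/day.

0.126 m²/day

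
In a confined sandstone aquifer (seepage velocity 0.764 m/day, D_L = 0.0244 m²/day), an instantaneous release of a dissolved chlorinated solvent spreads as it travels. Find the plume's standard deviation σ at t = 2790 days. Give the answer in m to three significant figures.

Dispersive spreading gives a Gaussian with σ² = 2Dt; advection only shifts the center.
σ = √(2 × 0.0244 × 2790) = 11.7 m.

11.7 m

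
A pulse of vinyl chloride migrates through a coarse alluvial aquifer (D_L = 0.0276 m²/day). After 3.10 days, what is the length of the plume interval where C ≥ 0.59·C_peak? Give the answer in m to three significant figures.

0.850 m

The plume is Gaussian with σ = √(2Dt) = √(2 × 0.0276 × 3.10) = 0.4137 m.
C/C_peak = exp(−Δx²/(2σ²)) = 0.59 ⇒ Δx = σ·√(−2 ln 0.59) = 0.4137 × 1.027 = 0.4249 m.
Width = 2Δx = 0.850 m.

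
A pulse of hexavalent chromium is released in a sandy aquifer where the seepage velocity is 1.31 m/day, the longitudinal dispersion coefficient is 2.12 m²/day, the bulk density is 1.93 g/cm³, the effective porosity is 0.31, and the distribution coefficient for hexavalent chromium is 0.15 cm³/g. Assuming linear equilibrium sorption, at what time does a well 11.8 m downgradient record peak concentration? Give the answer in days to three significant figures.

15.2 days

Retardation factor R = 1 + ρ_b·K_d/n = 1 + 1.93 × 0.15/0.31 = 1.934.
Sorption retards both mechanisms: v_R = v/R = 0.6774 m/day, D_R = D/R = 1.096 m²/day.
Peak time from v_R²t² + 2D_R t − x² = 0: t = (√(D_R² + v_R²x²) − D_R)/v_R².
√(D_R² + v_R²x²) = √(1.096² + 0.6774² × 11.8²) = 8.068; v_R² = 0.4589.
t = (8.068 − 1.096)/0.4589 = 15.2 days.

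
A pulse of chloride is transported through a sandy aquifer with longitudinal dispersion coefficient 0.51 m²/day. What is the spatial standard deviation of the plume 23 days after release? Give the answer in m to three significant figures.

4.84 m

Dispersive spreading gives a Gaussian with σ² = 2Dt; advection only shifts the center.
σ = √(2 × 0.51 × 23) = 4.84 m.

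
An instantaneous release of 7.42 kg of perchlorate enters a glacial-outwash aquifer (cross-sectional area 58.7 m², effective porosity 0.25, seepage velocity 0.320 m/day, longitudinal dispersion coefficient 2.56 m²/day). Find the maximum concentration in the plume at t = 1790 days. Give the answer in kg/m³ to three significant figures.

The peak of an instantaneous 1D plume sits at x = vt; there the Gaussian factor is 1 and C_max = M/(n_e·A·√(4πDt)), where n_e·A is the pore area the mass is dissolved in.
√(4πDt) = √(4π × 2.56 × 1790) = 240.0 m, so C_max = 7.42/(0.25 × 58.7 × 240.0) = 0.00211 kg/m³.

0.00211 kg/m³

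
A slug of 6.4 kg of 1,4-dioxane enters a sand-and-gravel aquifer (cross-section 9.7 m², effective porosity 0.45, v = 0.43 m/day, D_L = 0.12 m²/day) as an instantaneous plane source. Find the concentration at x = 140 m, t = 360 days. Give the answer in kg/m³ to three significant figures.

0.0177 kg/m³

For an instantaneous plane source, C(x,t) = M/(n_e·A·√(4πDt)) · exp(−(x−vt)²/(4Dt)), with n_e·A the pore (flow) area.
Plume center vt = 0.43 × 360 = 154.8 m, so the well at 140 m is 14.8 m upgradient of the peak.
√(4πDt) = 23.30 m, giving peak height M/(n_e·A·√(4πDt)) = 6.4/(0.45 × 9.7 × 23.30) = 0.06293 kg/m³.
(x−vt)²/(4Dt) = (-14.8)²/(4 × 0.12 × 360) = 1.268; exp(−1.268) = 0.2814.
C = 0.06293 × 0.2814 = 0.0177 kg/m³.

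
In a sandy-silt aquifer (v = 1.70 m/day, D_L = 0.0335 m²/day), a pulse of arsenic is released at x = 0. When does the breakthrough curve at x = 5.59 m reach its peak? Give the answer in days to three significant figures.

3.28 days

For the 1D instantaneous-source solution, setting ∂C/∂t = 0 at fixed x gives v²t² + 2Dt − x² = 0, so t = (√(D² + v²x²) − D)/v².
√(D² + v²x²) = √(0.0335² + 1.70² × 5.59²) = 9.503; v² = 2.89.
t = (9.503 − 0.0335)/2.89 = 3.28 days (vs. the pure-advection estimate x/v = 3.29 d).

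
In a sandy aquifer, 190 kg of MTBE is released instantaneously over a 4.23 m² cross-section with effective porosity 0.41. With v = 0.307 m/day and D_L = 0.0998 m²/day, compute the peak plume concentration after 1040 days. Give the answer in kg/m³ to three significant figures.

The peak of an instantaneous 1D plume sits at x = vt; there the Gaussian factor is 1 and C_max = M/(n_e·A·√(4πDt)), where n_e·A is the pore area the mass is dissolved in.
√(4πDt) = √(4π × 0.0998 × 1040) = 36.11 m, so C_max = 190/(0.41 × 4.23 × 36.11) = 3.03 kg/m³.

3.03 kg/m³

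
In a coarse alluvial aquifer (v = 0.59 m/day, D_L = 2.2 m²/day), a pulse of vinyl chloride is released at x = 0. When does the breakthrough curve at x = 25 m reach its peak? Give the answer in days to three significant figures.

36.5 days

For the 1D instantaneous-source solution, setting ∂C/∂t = 0 at fixed x gives v²t² + 2Dt − x² = 0, so t = (√(D² + v²x²) − D)/v².
√(D² + v²x²) = √(2.2² + 0.59² × 25²) = 14.91; v² = 0.3481.
t = (14.91 − 2.2)/0.3481 = 36.5 days (vs. the pure-advection estimate x/v = 42.4 d).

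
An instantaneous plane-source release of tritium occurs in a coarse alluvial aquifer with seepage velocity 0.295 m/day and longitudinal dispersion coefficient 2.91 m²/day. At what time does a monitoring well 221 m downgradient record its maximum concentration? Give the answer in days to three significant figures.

For the 1D instantaneous-source solution, setting ∂C/∂t = 0 at fixed x gives v²t² + 2Dt − x² = 0, so t = (√(D² + v²x²) − D)/v².
√(D² + v²x²) = √(2.91² + 0.295² × 221²) = 65.26; v² = 0.087025.
t = (65.26 − 2.91)/0.087025 = 716 days (vs. the pure-advection estimate x/v = 749 d).

716 days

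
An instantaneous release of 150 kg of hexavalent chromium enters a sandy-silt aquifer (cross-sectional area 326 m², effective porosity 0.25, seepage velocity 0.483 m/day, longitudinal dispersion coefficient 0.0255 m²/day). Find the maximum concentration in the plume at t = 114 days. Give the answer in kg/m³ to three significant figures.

The peak of an instantaneous 1D plume sits at x = vt; there the Gaussian factor is 1 and C_max = M/(n_e·A·√(4πDt)), where n_e·A is the pore area the mass is dissolved in.
√(4πDt) = √(4π × 0.0255 × 114) = 6.044 m, so C_max = 150/(0.25 × 326 × 6.044) = 0.305 kg/m³.

0.305 kg/m³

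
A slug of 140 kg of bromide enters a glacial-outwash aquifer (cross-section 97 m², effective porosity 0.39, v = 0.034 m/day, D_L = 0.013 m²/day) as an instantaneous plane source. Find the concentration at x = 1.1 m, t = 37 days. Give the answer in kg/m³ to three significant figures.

1.49 kg/m³

For an instantaneous plane source, C(x,t) = M/(n_e·A·√(4πDt)) · exp(−(x−vt)²/(4Dt)), with n_e·A the pore (flow) area.
Plume center vt = 0.034 × 37 = 1.258 m, so the well at 1.1 m is 0.158 m upgradient of the peak.
√(4πDt) = 2.459 m, giving peak height M/(n_e·A·√(4πDt)) = 140/(0.39 × 97 × 2.459) = 1.505 kg/m³.
(x−vt)²/(4Dt) = (-0.158)²/(4 × 0.013 × 37) = 0.01298; exp(−0.01298) = 0.9871.
C = 1.505 × 0.9871 = 1.49 kg/m³.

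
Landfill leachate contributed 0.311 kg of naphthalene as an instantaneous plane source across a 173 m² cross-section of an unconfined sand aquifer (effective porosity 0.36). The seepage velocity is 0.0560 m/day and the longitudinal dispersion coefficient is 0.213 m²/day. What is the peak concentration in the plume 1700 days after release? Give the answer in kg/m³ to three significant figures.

The peak of an instantaneous 1D plume sits at x = vt; there the Gaussian factor is 1 and C_max = M/(n_e·A·√(4πDt)), where n_e·A is the pore area the mass is dissolved in.
√(4πDt) = √(4π × 0.213 × 1700) = 67.46 m, so C_max = 0.311/(0.36 × 173 × 67.46) = 7.40e-05 kg/m³.

7.40e-05 kg/m³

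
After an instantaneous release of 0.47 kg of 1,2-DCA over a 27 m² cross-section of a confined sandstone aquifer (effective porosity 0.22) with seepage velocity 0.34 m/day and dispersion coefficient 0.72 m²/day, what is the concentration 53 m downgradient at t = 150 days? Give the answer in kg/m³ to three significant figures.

0.00213 kg/m³

For an instantaneous plane source, C(x,t) = M/(n_e·A·√(4πDt)) · exp(−(x−vt)²/(4Dt)), with n_e·A the pore (flow) area.
Plume center vt = 0.34 × 150 = 51 m, so the well at 53 m is 2 m downgradient of the peak.
√(4πDt) = 36.84 m, giving peak height M/(n_e·A·√(4πDt)) = 0.47/(0.22 × 27 × 36.84) = 0.002148 kg/m³.
(x−vt)²/(4Dt) = (2)²/(4 × 0.72 × 150) = 0.009259; exp(−0.009259) = 0.9908.
C = 0.002148 × 0.9908 = 0.00213 kg/m³.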